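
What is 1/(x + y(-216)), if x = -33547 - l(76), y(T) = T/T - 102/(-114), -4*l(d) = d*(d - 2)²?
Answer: 19/1339479 ≈ 1.4185e-5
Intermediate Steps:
l(d) = -d*(-2 + d)²/4 (l(d) = -d*(d - 2)²/4 = -d*(-2 + d)²/4)
y(T) = 36/19 (y(T) = 1 - 102*(-1/114) = 1 + 17/19 = 36/19)
x = 70497 (x = -33547 - (-1)*76*(-2 + 76)²/4 = -33547 - (-1)*76*74²/4 = -33547 - (-1)*76*5476/4 = -33547 - 1*(-104044) = -33547 + 104044 = 70497)
1/(x + y(-216)) = 1/(70497 + 36/19) = 1/(1339479/19) = 19/1339479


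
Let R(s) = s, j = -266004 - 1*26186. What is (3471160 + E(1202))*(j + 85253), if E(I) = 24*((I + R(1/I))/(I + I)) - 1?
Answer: -259455631531926438/361201 ≈ -7.1831e+11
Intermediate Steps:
j = -292190 (j = -266004 - 26186 = -292190)
E(I) = -1 + 12*(I + 1/I)/I (E(I) = 24*((I + 1/I)/(I + I)) - 1 = 24*((I + 1/I)/((2*I))) - 1 = 24*((I + 1/I)*(1/(2*I))) - 1 = 24*((I + 1/I)/(2*I)) - 1 = 12*(I + 1/I)/I - 1 = -1 + 12*(I + 1/I)/I)
(3471160 + E(1202))*(j + 85253) = (3471160 + (11 + 12/1202²))*(-292190 + 85253) = (3471160 + (11 + 12*(1/1444804)))*(-206937) = (3471160 + (11 + 3/361201))*(-206937) = (3471160 + 3973214/361201)*(-206937) = (1253790436374/361201)*(-206937) = -259455631531926438/361201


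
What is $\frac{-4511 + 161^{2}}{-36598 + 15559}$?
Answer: $- \frac{21410}{21039} \approx -1.0176$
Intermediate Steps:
$\frac{-4511 + 161^{2}}{-36598 + 15559} = \frac{-4511 + 25921}{-21039} = 21410 \left(- \frac{1}{21039}\right) = - \frac{21410}{21039}$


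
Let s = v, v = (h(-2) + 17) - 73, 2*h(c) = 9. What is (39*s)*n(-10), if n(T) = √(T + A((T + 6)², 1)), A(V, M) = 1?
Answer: -12051*I/2 ≈ -6025.5*I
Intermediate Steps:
h(c) = 9/2 (h(c) = (½)*9 = 9/2)
v = -103/2 (v = (9/2 + 17) - 73 = 43/2 - 73 = -103/2 ≈ -51.500)
n(T) = √(1 + T) (n(T) = √(T + 1) = √(1 + T))
s = -103/2 ≈ -51.500
(39*s)*n(-10) = (39*(-103/2))*√(1 - 10) = -12051*I/2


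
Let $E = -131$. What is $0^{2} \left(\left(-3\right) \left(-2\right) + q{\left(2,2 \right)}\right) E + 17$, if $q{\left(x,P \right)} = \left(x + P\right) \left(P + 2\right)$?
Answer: $17$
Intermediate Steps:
$q{\left(x,P \right)} = \left(2 + P\right) \left(P + x\right)$ ($q{\left(x,P \right)} = \left(P + x\right) \left(2 + P\right) = \left(2 + P\right) \left(P + x\right)$)
$0^{2} \left(\left(-3\right) \left(-2\right) + q{\left(2,2 \right)}\right) E + 17 = 0^{2} \left(\left(-3\right) \left(-2\right) + \left(2^{2} + 2 \cdot 2 + 2 \cdot 2 + 2 \cdot 2\right)\right) \left(-131\right) + 17 = 0 \left(6 + \left(4 + 4 + 4 + 4\right)\right) \left(-131\right) + 17 = 0 \left(6 + 16\right) \left(-131\right) + 17 = 0 \cdot 22 \left(-131\right) + 17 = 0 \left(-131\right) + 17 = 0 + 17 = 17$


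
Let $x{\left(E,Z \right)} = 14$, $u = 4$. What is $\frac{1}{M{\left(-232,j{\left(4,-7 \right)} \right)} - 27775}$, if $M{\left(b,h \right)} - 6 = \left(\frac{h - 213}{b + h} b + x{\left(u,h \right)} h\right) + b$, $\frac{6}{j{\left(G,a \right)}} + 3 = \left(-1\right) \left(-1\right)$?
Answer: $- \frac{235}{6640217} \approx -3.539 \cdot 10^{-5}$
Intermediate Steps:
$j{\left(G,a \right)} = -3$ ($j{\left(G,a \right)} = \frac{6}{-3 - -1} = \frac{6}{-3 + 1} = \frac{6}{-2} = 6 \left(- \frac{1}{2}\right) = -3$)
$M{\left(b,h \right)} = 6 + b + 14 h + \frac{b \left(-213 + h\right)}{b + h}$ ($M{\left(b,h \right)} = 6 + \left(\left(\frac{h - 213}{b + h} b + 14 h\right) + b\right) = 6 + \left(\left(\frac{-213 + h}{b + h} b + 14 h\right) + b\right) = 6 + \left(\left(\frac{b \left(-213 + h\right)}{b + h} + 14 h\right) + b\right) = 6 + \left(\left(14 h + \frac{b \left(-213 + h\right)}{b + h}\right) + b\right) = 6 + \left(b + 14 h + \frac{b \left(-213 + h\right)}{b + h}\right) = 6 + b + 14 h + \frac{b \left(-213 + h\right)}{b + h}$)
$\frac{1}{M{\left(-232,j{\left(4,-7 \right)} \right)} - 27775} = \frac{1}{\frac{\left(-232\right)^{2} - -48024 + 6 \left(-3\right) + 14 \left(-3\right)^{2} + 16 \left(-232\right) \left(-3\right)}{-232 - 3} - 27775} = \frac{1}{\frac{53824 + 48024 - 18 + 14 \cdot 9 + 11136}{-235} - 27775} = \frac{1}{- \frac{53824 + 48024 - 18 + 126 + 11136}{235} - 27775} = \frac{1}{\left(- \frac{1}{235}\right) 113092 - 27775} = \frac{1}{- \frac{113092}{235} - 27775} = \frac{1}{- \frac{6640217}{235}} = - \frac{235}{6640217}$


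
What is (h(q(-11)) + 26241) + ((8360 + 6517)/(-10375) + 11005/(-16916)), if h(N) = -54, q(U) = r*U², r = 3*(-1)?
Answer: 4595544318293/175503500 ≈ 26185.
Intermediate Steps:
r = -3
q(U) = -3*U²
(h(q(-11)) + 26241) + ((8360 + 6517)/(-10375) + 11005/(-16916)) = (-54 + 26241) + ((8360 + 6517)/(-10375) + 11005/(-16916)) = 26187 + (14877*(-1/10375) + 11005*(-1/16916)) = 26187 + (-14877/10375 - 11005/16916) = 26187 - 365836207/175503500 = 4595544318293/175503500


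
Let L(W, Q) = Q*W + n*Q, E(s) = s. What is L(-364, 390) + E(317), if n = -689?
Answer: -410353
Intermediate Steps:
L(W, Q) = -689*Q + Q*W (L(W, Q) = Q*W - 689*Q = -689*Q + Q*W)
L(-364, 390) + E(317) = 390*(-689 - 364) + 317 = 390*(-1053) + 317 = -410670 + 317 = -410353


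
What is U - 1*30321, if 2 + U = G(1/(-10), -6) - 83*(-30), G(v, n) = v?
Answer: -278331/10 ≈ -27833.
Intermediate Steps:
U = 24879/10 (U = -2 + (1/(-10) - 83*(-30)) = -2 + (-1/10 + 2490) = -2 + 24899/10 = 24879/10 ≈ 2487.9)
U - 1*30321 = 24879/10 - 1*30321 = 24879/10 - 30321 = -278331/10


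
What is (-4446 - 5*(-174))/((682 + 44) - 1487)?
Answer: 3576/761 ≈ 4.6991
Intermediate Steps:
(-4446 - 5*(-174))/((682 + 44) - 1487) = (-4446 + 870)/(726 - 1487) = -3576/(-761) = -3576*(-1/761) = 3576/761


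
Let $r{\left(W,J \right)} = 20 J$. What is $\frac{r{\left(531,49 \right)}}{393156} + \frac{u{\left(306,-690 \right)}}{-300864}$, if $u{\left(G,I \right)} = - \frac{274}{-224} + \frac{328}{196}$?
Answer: $\frac{19188914267}{7728050469888} \approx 0.002483$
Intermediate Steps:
$u{\left(G,I \right)} = \frac{2271}{784}$ ($u{\left(G,I \right)} = \left(-274\right) \left(- \frac{1}{224}\right) + 328 \cdot \frac{1}{196} = \frac{137}{112} + \frac{82}{49} = \frac{2271}{784}$)
$\frac{r{\left(531,49 \right)}}{393156} + \frac{u{\left(306,-690 \right)}}{-300864} = \frac{20 \cdot 49}{393156} + \frac{2271}{784 \left(-300864\right)} = 980 \cdot \frac{1}{393156} + \frac{2271}{784} \left(- \frac{1}{300864}\right) = \frac{245}{98289} - \frac{757}{78625792} = \frac{19188914267}{7728050469888}$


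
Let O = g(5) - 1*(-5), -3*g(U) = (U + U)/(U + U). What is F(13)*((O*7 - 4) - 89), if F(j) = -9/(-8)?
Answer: -543/8 ≈ -67.875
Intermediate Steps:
F(j) = 9/8 (F(j) = -9*(-1/8) = 9/8)
g(U) = -1/3 (g(U) = -(U + U)/(3*(U + U)) = -2*U/(3*(2*U)) = -2*U*1/(2*U)/3 = -1/3*1 = -1/3)
O = 14/3 (O = -1/3 - 1*(-5) = -1/3 + 5 = 14/3 ≈ 4.6667)
F(13)*((O*7 - 4) - 89) = 9*(((14/3)*7 - 4) - 89)/8 = 9*((98/3 - 4) - 89)/8 = 9*(86/3 - 89)/8 = (9/8)*(-181/3) = -543/8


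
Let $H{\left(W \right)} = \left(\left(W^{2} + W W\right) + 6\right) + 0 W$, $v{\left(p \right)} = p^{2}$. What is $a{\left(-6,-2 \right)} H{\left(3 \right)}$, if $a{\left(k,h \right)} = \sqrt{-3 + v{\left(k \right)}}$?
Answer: $24 \sqrt{33} \approx 137.87$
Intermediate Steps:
$a{\left(k,h \right)} = \sqrt{-3 + k^{2}}$
$H{\left(W \right)} = 6 + 2 W^{2}$ ($H{\left(W \right)} = \left(\left(W^{2} + W^{2}\right) + 6\right) + 0 = \left(2 W^{2} + 6\right) + 0 = \left(6 + 2 W^{2}\right) + 0 = 6 + 2 W^{2}$)
$a{\left(-6,-2 \right)} H{\left(3 \right)} = \sqrt{-3 + \left(-6\right)^{2}} \left(6 + 2 \cdot 3^{2}\right) = \sqrt{-3 + 36} \left(6 + 2 \cdot 9\right) = \sqrt{33} \left(6 + 18\right) = \sqrt{33} \cdot 24 = 24 \sqrt{33}$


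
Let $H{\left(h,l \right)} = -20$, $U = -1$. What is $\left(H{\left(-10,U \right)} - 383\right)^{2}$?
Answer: $162409$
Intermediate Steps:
$\left(H{\left(-10,U \right)} - 383\right)^{2} = \left(-20 - 383\right)^{2} = \left(-403\right)^{2} = 162409$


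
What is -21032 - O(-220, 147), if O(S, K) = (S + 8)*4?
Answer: -20184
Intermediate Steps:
O(S, K) = 32 + 4*S (O(S, K) = (8 + S)*4 = 32 + 4*S)
-21032 - O(-220, 147) = -21032 - (32 + 4*(-220)) = -21032 - (32 - 880) = -21032 - 1*(-848) = -21032 + 848 = -20184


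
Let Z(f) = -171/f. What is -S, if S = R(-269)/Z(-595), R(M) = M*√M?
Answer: 160055*I*√269/171 ≈ 15351.0*I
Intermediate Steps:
R(M) = M^(3/2)
S = -160055*I*√269/171 (S = (-269)^(3/2)/((-171/(-595))) = (-269*I*√269)/((-171*(-1/595))) = (-269*I*√269)/(171/595) = -269*I*√269*(595/171) = -160055*I*√269/171 ≈ -15351.0*I)
-S = -(-160055)*I*√269/171 = 160055*I*√269/171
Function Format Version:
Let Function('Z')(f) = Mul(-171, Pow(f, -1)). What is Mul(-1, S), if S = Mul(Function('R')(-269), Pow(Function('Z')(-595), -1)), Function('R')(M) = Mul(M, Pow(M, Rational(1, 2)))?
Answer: Mul(Rational(160055, 171), I, Pow(269, Rational(1, 2))) ≈ Mul(15351., I)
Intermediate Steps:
Function('R')(M) = Pow(M, Rational(3, 2))
S = Mul(Rational(-160055, 171), I, Pow(269, Rational(1, 2))) (S = Mul(Pow(-269, Rational(3, 2)), Pow(Mul(-171, Pow(-595, -1)), -1)) = Mul(Mul(-269, I, Pow(269, Rational(1, 2))), Pow(Mul(-171, Rational(-1, 595)), -1)) = Mul(Mul(-269, I, Pow(269, Rational(1, 2))), Pow(Rational(171, 595), -1)) = Mul(Mul(-269, I, Pow(269, Rational(1, 2))), Rational(595, 171)) = Mul(Rational(-160055, 171), I, Pow(269, Rational(1, 2))) ≈ Mul(-15351., I))
Mul(-1, S) = Mul(-1, Mul(Rational(-160055, 171), I, Pow(269, Rational(1, 2)))) = Mul(Rational(160055, 171), I, Pow(269, Rational(1, 2)))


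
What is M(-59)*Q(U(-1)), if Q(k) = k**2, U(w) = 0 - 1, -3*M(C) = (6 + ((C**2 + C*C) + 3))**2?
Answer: -48594841/3 ≈ -1.6198e+7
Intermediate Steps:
M(C) = -(9 + 2*C**2)**2/3 (M(C) = -(6 + ((C**2 + C*C) + 3))**2/3 = -(6 + ((C**2 + C**2) + 3))**2/3 = -(6 + (2*C**2 + 3))**2/3 = -(6 + (3 + 2*C**2))**2/3 = -(9 + 2*C**2)**2/3)
U(w) = -1
M(-59)*Q(U(-1)) = -(9 + 2*(-59)**2)**2/3*(-1)**2 = -(9 + 2*3481)**2/3*1 = -(9 + 6962)**2/3*1 = -1/3*6971**2*1 = -1/3*48594841*1 = -48594841/3*1 = -48594841/3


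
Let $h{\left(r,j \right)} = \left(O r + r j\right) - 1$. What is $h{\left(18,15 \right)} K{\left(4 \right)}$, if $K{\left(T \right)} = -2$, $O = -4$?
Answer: $-394$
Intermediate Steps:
$h{\left(r,j \right)} = -1 - 4 r + j r$ ($h{\left(r,j \right)} = \left(- 4 r + r j\right) - 1 = \left(- 4 r + j r\right) - 1 = -1 - 4 r + j r$)
$h{\left(18,15 \right)} K{\left(4 \right)} = \left(-1 - 72 + 15 \cdot 18\right) \left(-2\right) = \left(-1 - 72 + 270\right) \left(-2\right) = 197 \left(-2\right) = -394$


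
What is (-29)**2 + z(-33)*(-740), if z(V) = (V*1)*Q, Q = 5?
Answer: 122941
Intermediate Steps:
z(V) = 5*V (z(V) = (V*1)*5 = V*5 = 5*V)
(-29)**2 + z(-33)*(-740) = (-29)**2 + (5*(-33))*(-740) = 841 - 165*(-740) = 841 + 122100 = 122941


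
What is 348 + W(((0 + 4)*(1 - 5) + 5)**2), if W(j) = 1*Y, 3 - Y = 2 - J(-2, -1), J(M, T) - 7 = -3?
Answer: 353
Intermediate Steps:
J(M, T) = 4 (J(M, T) = 7 - 3 = 4)
Y = 5 (Y = 3 - (2 - 1*4) = 3 - (2 - 4) = 3 - 1*(-2) = 3 + 2 = 5)
W(j) = 5 (W(j) = 1*5 = 5)
348 + W(((0 + 4)*(1 - 5) + 5)**2) = 348 + 5 = 353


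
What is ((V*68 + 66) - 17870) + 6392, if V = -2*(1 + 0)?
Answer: -11548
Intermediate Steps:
V = -2 (V = -2*1 = -2)
((V*68 + 66) - 17870) + 6392 = ((-2*68 + 66) - 17870) + 6392 = ((-136 + 66) - 17870) + 6392 = (-70 - 17870) + 6392 = -17940 + 6392 = -11548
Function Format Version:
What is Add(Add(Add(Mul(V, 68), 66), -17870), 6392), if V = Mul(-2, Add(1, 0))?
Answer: -11548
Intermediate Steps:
V = -2 (V = Mul(-2, 1) = -2)
Add(Add(Add(Mul(V, 68), 66), -17870), 6392) = Add(Add(Add(Mul(-2, 68), 66), -17870), 6392) = Add(Add(Add(-136, 66), -17870), 6392) = Add(Add(-70, -17870), 6392) = Add(-17940, 6392) = -11548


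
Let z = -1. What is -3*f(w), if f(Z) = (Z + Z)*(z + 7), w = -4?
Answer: 144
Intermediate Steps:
f(Z) = 12*Z (f(Z) = (Z + Z)*(-1 + 7) = (2*Z)*6 = 12*Z)
-3*f(w) = -36*(-4) = -3*(-48) = 144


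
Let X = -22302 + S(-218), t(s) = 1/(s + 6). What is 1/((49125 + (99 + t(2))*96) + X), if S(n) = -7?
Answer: 1/36332 ≈ 2.7524e-5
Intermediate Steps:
t(s) = 1/(6 + s)
X = -22309 (X = -22302 - 7 = -22309)
1/((49125 + (99 + t(2))*96) + X) = 1/((49125 + (99 + 1/(6 + 2))*96) - 22309) = 1/((49125 + (99 + 1/8)*96) - 22309) = 1/((49125 + (793/8)*96) - 22309) = 1/((49125 + 9516) - 22309) = 1/(58641 - 22309) = 1/36332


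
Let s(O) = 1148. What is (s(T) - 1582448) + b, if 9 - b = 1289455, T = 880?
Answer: -2870746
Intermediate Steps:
b = -1289446 (b = 9 - 1*1289455 = 9 - 1289455 = -1289446)
(s(T) - 1582448) + b = (1148 - 1582448) - 1289446 = -1581300 - 1289446 = -2870746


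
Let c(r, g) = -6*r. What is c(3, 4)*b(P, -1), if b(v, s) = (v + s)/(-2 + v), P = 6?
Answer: -45/2 ≈ -22.500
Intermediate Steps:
b(v, s) = (s + v)/(-2 + v)
c(3, 4)*b(P, -1) = (-6*3)*((-1 + 6)/(-2 + 6)) = -18*5/4 = -45/2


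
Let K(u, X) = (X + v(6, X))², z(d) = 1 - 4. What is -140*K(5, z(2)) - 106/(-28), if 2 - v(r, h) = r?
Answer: -95987/14 ≈ -6856.2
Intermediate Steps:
v(r, h) = 2 - r
z(d) = -3
K(u, X) = (-4 + X)² (K(u, X) = (X + (2 - 1*6))² = (X + (2 - 6))² = (X - 4)² = (-4 + X)²)
-140*K(5, z(2)) - 106/(-28) = -140*(-4 - 3)² - 106/(-28) = -140*(-7)² - 106*(-1/28) = -140*49 + 53/14 = -6860 + 53/14 = -95987/14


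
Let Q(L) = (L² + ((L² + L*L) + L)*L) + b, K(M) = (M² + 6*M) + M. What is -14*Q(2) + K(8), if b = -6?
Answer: -132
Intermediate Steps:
K(M) = M² + 7*M
Q(L) = -6 + L² + L*(L + 2*L²) (Q(L) = (L² + ((L² + L*L) + L)*L) - 6 = (L² + ((L² + L²) + L)*L) - 6 = (L² + (2*L² + L)*L) - 6 = (L² + (L + 2*L²)*L) - 6 = (L² + L*(L + 2*L²)) - 6 = -6 + L² + L*(L + 2*L²))
-14*Q(2) + K(8) = -14*(-6 + 2*2² + 2*2³) + 8*(7 + 8) = -14*(-6 + 2*4 + 2*8) + 8*15 = -14*(-6 + 8 + 16) + 120 = -14*18 + 120 = -252 + 120 = -132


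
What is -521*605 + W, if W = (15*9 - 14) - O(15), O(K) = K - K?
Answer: -315084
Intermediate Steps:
O(K) = 0
W = 121 (W = (15*9 - 14) - 1*0 = (135 - 14) + 0 = 121 + 0 = 121)
-521*605 + W = -521*605 + 121 = -315205 + 121 = -315084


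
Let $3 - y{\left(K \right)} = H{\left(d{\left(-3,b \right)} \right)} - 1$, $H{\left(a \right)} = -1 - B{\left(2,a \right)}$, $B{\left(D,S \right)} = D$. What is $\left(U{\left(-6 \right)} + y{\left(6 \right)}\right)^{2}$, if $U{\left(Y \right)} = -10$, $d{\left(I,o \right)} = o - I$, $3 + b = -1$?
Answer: $9$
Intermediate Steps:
$b = -4$ ($b = -3 - 1 = -4$)
$H{\left(a \right)} = -3$ ($H{\left(a \right)} = -1 - 2 = -3$)
$y{\left(K \right)} = 7$ ($y{\left(K \right)} = 3 - \left(-3 - 1\right) = 3 - -4 = 3 + 4 = 7$)
$\left(U{\left(-6 \right)} + y{\left(6 \right)}\right)^{2} = \left(-10 + 7\right)^{2} = \left(-3\right)^{2} = 9$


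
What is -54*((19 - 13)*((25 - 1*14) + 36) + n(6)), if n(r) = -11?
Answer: -14634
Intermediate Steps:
-54*((19 - 13)*((25 - 1*14) + 36) + n(6)) = -54*((19 - 13)*((25 - 1*14) + 36) - 11) = -54*(6*((25 - 14) + 36) - 11) = -54*(6*(11 + 36) - 11) = -54*(6*47 - 11) = -54*(282 - 11) = -54*271 = -14634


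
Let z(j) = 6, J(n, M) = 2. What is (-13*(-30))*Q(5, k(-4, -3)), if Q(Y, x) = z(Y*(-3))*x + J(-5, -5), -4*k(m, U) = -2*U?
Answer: -2730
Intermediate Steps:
k(m, U) = U/2 (k(m, U) = -(-1)*U/2 = U/2)
Q(Y, x) = 2 + 6*x (Q(Y, x) = 6*x + 2 = 2 + 6*x)
(-13*(-30))*Q(5, k(-4, -3)) = (-13*(-30))*(2 + 6*((½)*(-3))) = 390*(2 + 6*(-3/2)) = 390*(2 - 9) = 390*(-7) = -2730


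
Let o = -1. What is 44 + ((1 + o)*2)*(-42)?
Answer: 44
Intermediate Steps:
44 + ((1 + o)*2)*(-42) = 44 + ((1 - 1)*2)*(-42) = 44 + (0*2)*(-42) = 44 + 0*(-42) = 44 + 0 = 44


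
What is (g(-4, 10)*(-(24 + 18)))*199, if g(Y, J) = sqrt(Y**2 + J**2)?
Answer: -16716*sqrt(29) ≈ -90018.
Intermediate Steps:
g(Y, J) = sqrt(J**2 + Y**2)
(g(-4, 10)*(-(24 + 18)))*199 = (sqrt(10**2 + (-4)**2)*(-(24 + 18)))*199 = (sqrt(100 + 16)*(-1*42))*199 = (sqrt(116)*(-42))*199 = ((2*sqrt(29))*(-42))*199 = -84*sqrt(29)*199 = -16716*sqrt(29)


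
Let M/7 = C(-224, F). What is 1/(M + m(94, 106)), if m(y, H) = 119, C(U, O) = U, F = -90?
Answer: -1/1449 ≈ -0.00069013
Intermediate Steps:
M = -1568 (M = 7*(-224) = -1568)
1/(M + m(94, 106)) = 1/(-1568 + 119) = 1/(-1449) = -1/1449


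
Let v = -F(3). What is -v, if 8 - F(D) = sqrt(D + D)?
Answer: 8 - sqrt(6) ≈ 5.5505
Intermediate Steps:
F(D) = 8 - sqrt(2)*sqrt(D) (F(D) = 8 - sqrt(D + D) = 8 - sqrt(2*D) = 8 - sqrt(2)*sqrt(D))
v = -8 + sqrt(6) (v = -(8 - sqrt(2)*sqrt(3)) = -(8 - sqrt(6)) = -8 + sqrt(6) ≈ -5.5505)
-v = -(-8 + sqrt(6)) = 8 - sqrt(6)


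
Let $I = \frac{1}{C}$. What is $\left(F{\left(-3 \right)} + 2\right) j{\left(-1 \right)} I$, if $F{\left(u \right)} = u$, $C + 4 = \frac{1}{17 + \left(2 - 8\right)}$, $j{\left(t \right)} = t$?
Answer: $- \frac{11}{43} \approx -0.25581$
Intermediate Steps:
$C = - \frac{43}{11}$ ($C = -4 + \frac{1}{17 + \left(2 - 8\right)} = -4 + \frac{1}{17 - 6} = -4 + \frac{1}{11} = - \frac{43}{11} \approx -3.9091$)
$I = - \frac{11}{43}$ ($I = \frac{1}{- \frac{43}{11}} = - \frac{11}{43} \approx -0.25581$)
$\left(F{\left(-3 \right)} + 2\right) j{\left(-1 \right)} I = \left(-3 + 2\right) \left(-1\right) \left(- \frac{11}{43}\right) = \left(-1\right) \left(-1\right) \left(- \frac{11}{43}\right) = 1 \left(- \frac{11}{43}\right) = - \frac{11}{43}$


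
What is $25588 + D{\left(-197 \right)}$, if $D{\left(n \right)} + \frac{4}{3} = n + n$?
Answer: $\frac{75578}{3} \approx 25193.0$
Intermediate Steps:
$D{\left(n \right)} = - \frac{4}{3} + 2 n$ ($D{\left(n \right)} = - \frac{4}{3} + \left(n + n\right) = - \frac{4}{3} + 2 n$)
$25588 + D{\left(-197 \right)} = 25588 + \left(- \frac{4}{3} + 2 \left(-197\right)\right) = 25588 - \frac{1186}{3} = \frac{75578}{3}$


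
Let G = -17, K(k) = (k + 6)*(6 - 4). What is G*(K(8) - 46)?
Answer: 306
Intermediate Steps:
K(k) = 12 + 2*k (K(k) = (6 + k)*2 = 12 + 2*k)
G*(K(8) - 46) = -17*((12 + 2*8) - 46) = -17*((12 + 16) - 46) = -17*(28 - 46) = -17*(-18) = 306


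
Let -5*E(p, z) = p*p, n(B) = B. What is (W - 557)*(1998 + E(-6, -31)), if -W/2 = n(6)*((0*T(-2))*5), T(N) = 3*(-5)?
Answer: -5544378/5 ≈ -1.1089e+6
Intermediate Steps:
E(p, z) = -p**2/5 (E(p, z) = -p*p/5 = -p**2/5)
T(N) = -15
W = 0 (W = -12*(0*(-15))*5 = -12*0*5 = -12*0 = -2*0 = 0)
(W - 557)*(1998 + E(-6, -31)) = (0 - 557)*(1998 - 1/5*(-6)**2) = -557*(1998 - 1/5*36) = -557*(1998 - 36/5) = -557*9954/5 = -5544378/5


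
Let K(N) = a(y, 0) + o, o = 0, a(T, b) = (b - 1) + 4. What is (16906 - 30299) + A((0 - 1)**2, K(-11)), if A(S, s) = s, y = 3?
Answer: -13390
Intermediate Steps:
a(T, b) = 3 + b (a(T, b) = (-1 + b) + 4 = 3 + b)
K(N) = 3 (K(N) = (3 + 0) + 0 = 3 + 0 = 3)
(16906 - 30299) + A((0 - 1)**2, K(-11)) = (16906 - 30299) + 3 = -13393 + 3 = -13390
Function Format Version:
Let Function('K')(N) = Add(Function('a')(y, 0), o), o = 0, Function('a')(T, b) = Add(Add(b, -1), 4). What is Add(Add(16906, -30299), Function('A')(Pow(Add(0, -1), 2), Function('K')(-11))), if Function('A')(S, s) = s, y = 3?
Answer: -13390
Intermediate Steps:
Function('a')(T, b) = Add(3, b) (Function('a')(T, b) = Add(Add(-1, b), 4) = Add(3, b))
Function('K')(N) = 3 (Function('K')(N) = Add(Add(3, 0), 0) = Add(3, 0) = 3)
Add(Add(16906, -30299), Function('A')(Pow(Add(0, -1), 2), Function('K')(-11))) = Add(Add(16906, -30299), 3) = Add(-13393, 3) = -13390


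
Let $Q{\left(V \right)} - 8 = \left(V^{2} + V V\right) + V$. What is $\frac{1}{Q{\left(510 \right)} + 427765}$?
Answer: $\frac{1}{948483} \approx 1.0543 \cdot 10^{-6}$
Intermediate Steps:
$Q{\left(V \right)} = 8 + V + 2 V^{2}$ ($Q{\left(V \right)} = 8 + \left(\left(V^{2} + V V\right) + V\right) = 8 + \left(\left(V^{2} + V^{2}\right) + V\right) = 8 + \left(2 V^{2} + V\right) = 8 + \left(V + 2 V^{2}\right) = 8 + V + 2 V^{2}$)
$\frac{1}{Q{\left(510 \right)} + 427765} = \frac{1}{\left(8 + 510 + 2 \cdot 510^{2}\right) + 427765} = \frac{1}{\left(8 + 510 + 2 \cdot 260100\right) + 427765} = \frac{1}{\left(8 + 510 + 520200\right) + 427765} = \frac{1}{520718 + 427765} = \frac{1}{948483}$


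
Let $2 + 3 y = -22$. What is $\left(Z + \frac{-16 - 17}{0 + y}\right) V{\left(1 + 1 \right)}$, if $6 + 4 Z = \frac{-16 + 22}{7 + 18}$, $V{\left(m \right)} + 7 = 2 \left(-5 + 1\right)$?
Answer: $- \frac{1611}{40} \approx -40.275$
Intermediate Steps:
$y = -8$ ($y = - \frac{2}{3} + \frac{1}{3} \left(-22\right) = - \frac{2}{3} - \frac{22}{3} = -8$)
$V{\left(m \right)} = -15$ ($V{\left(m \right)} = -7 + 2 \left(-5 + 1\right) = -7 + 2 \left(-4\right) = -7 - 8 = -15$)
$Z = - \frac{36}{25}$ ($Z = - \frac{3}{2} + \frac{\left(-16 + 22\right) \frac{1}{7 + 18}}{4} = - \frac{3}{2} + \frac{6 \cdot \frac{1}{25}}{4} = - \frac{3}{2} + \frac{1}{4} \cdot \frac{6}{25} = - \frac{3}{2} + \frac{3}{50} = - \frac{36}{25} \approx -1.44$)
$\left(Z + \frac{-16 - 17}{0 + y}\right) V{\left(1 + 1 \right)} = \left(- \frac{36}{25} + \frac{-16 - 17}{0 - 8}\right) \left(-15\right) = \left(- \frac{36}{25} - \frac{33}{-8}\right) \left(-15\right) = \left(- \frac{36}{25} - - \frac{33}{8}\right) \left(-15\right) = \left(- \frac{36}{25} + \frac{33}{8}\right) \left(-15\right) = \frac{537}{200} \left(-15\right) = - \frac{1611}{40}$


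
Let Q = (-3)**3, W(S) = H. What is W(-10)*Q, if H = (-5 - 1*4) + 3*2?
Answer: 81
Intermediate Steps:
H = -3 (H = (-5 - 4) + 6 = -9 + 6 = -3)
W(S) = -3
Q = -27
W(-10)*Q = -3*(-27) = 81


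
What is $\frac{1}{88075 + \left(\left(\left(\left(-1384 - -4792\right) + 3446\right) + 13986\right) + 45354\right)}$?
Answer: $\frac{1}{154269} \approx 6.4822 \cdot 10^{-6}$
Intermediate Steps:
$\frac{1}{88075 + \left(\left(\left(\left(-1384 - -4792\right) + 3446\right) + 13986\right) + 45354\right)} = \frac{1}{88075 + \left(\left(\left(\left(-1384 + 4792\right) + 3446\right) + 13986\right) + 45354\right)} = \frac{1}{88075 + \left(\left(\left(3408 + 3446\right) + 13986\right) + 45354\right)} = \frac{1}{88075 + \left(\left(6854 + 13986\right) + 45354\right)} = \frac{1}{88075 + \left(20840 + 45354\right)} = \frac{1}{88075 + 66194} = \frac{1}{154269}$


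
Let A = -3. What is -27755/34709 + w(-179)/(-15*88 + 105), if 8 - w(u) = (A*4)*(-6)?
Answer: -516409/691335 ≈ -0.74697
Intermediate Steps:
w(u) = -64 (w(u) = 8 - (-3*4)*(-6) = 8 - (-12)*(-6) = 8 - 1*72 = 8 - 72 = -64)
-27755/34709 + w(-179)/(-15*88 + 105) = -27755/34709 - 64/(-15*88 + 105) = -27755*1/34709 - 64/(-1320 + 105) = -455/569 - 64/(-1215) = -455/569 - 64*(-1/1215) = -455/569 + 64/1215 = -516409/691335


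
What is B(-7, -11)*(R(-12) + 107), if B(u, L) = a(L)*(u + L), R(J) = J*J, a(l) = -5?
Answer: 22590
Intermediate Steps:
R(J) = J²
B(u, L) = -5*L - 5*u (B(u, L) = -5*(u + L) = -5*(L + u) = -5*L - 5*u)
B(-7, -11)*(R(-12) + 107) = (-5*(-11) - 5*(-7))*((-12)² + 107) = (55 + 35)*(144 + 107) = 90*251 = 22590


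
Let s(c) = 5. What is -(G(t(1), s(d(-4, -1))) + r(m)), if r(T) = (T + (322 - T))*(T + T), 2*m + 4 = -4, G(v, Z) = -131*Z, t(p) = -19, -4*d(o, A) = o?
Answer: 3231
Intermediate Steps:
d(o, A) = -o/4
m = -4 (m = -2 + (½)*(-4) = -2 - 2 = -4)
r(T) = 644*T (r(T) = 322*(2*T) = 644*T)
-(G(t(1), s(d(-4, -1))) + r(m)) = -(-131*5 + 644*(-4)) = -(-655 - 2576) = -1*(-3231) = 3231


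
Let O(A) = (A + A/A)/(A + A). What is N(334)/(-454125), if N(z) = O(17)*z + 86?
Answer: -4468/7720125 ≈ -0.00057875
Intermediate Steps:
O(A) = (1 + A)/(2*A) (O(A) = (A + 1)/((2*A)) = (1 + A)*(1/(2*A)) = (1 + A)/(2*A))
N(z) = 86 + 9*z/17 (N(z) = ((1/2)*(1 + 17)/17)*z + 86 = ((1/2)*(1/17)*18)*z + 86 = 9*z/17 + 86 = 86 + 9*z/17)
N(334)/(-454125) = (86 + (9/17)*334)/(-454125) = (86 + 3006/17)*(-1/454125) = (4468/17)*(-1/454125) = -4468/7720125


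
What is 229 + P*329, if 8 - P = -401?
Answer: 134790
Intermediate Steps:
P = 409 (P = 8 - 1*(-401) = 8 + 401 = 409)
229 + P*329 = 229 + 409*329 = 229 + 134561 = 134790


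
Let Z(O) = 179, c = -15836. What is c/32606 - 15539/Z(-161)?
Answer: -254749639/2918237 ≈ -87.296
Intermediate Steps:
c/32606 - 15539/Z(-161) = -15836/32606 - 15539/179 = -15836*1/32606 - 15539*1/179 = -7918/16303 - 15539/179 = -254749639/2918237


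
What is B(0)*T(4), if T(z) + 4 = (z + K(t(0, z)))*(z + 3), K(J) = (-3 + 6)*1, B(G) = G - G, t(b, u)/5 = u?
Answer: 0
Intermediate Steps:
t(b, u) = 5*u
B(G) = 0
K(J) = 3 (K(J) = 3*1 = 3)
T(z) = -4 + (3 + z)² (T(z) = -4 + (z + 3)*(z + 3) = -4 + (3 + z)*(3 + z) = -4 + (3 + z)²)
B(0)*T(4) = 0*(5 + 4² + 6*4) = 0*(5 + 16 + 24) = 0*45 = 0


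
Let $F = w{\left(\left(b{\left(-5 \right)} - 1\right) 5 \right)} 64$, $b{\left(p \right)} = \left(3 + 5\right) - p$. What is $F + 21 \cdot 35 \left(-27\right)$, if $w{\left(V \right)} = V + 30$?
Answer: $-14085$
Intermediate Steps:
$b{\left(p \right)} = 8 - p$
$w{\left(V \right)} = 30 + V$
$F = 5760$ ($F = \left(30 + \left(\left(8 - -5\right) - 1\right) 5\right) 64 = \left(30 + \left(\left(8 + 5\right) - 1\right) 5\right) 64 = \left(30 + \left(13 - 1\right) 5\right) 64 = \left(30 + 12 \cdot 5\right) 64 = \left(30 + 60\right) 64 = 90 \cdot 64 = 5760$)
$F + 21 \cdot 35 \left(-27\right) = 5760 + 21 \cdot 35 \left(-27\right) = 5760 + 735 \left(-27\right) = 5760 - 19845 = -14085$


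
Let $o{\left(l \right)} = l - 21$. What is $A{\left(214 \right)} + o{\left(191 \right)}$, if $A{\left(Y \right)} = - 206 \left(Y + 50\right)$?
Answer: $-54214$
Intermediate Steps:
$o{\left(l \right)} = -21 + l$ ($o{\left(l \right)} = l - 21 = -21 + l$)
$A{\left(Y \right)} = -10300 - 206 Y$ ($A{\left(Y \right)} = - 206 \left(50 + Y\right) = -10300 - 206 Y$)
$A{\left(214 \right)} + o{\left(191 \right)} = \left(-10300 - 44084\right) + \left(-21 + 191\right) = \left(-10300 - 44084\right) + 170 = -54384 + 170 = -54214$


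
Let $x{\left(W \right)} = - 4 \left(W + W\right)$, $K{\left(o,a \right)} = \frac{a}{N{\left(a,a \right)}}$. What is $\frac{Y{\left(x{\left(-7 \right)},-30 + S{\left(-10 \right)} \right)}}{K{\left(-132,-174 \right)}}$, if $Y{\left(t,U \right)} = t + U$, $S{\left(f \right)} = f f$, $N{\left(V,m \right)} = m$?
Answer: $126$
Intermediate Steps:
$S{\left(f \right)} = f^{2}$
$K{\left(o,a \right)} = 1$ ($K{\left(o,a \right)} = \frac{a}{a} = 1$)
$x{\left(W \right)} = - 8 W$ ($x{\left(W \right)} = - 4 \cdot 2 W = - 8 W$)
$Y{\left(t,U \right)} = U + t$
$\frac{Y{\left(x{\left(-7 \right)},-30 + S{\left(-10 \right)} \right)}}{K{\left(-132,-174 \right)}} = \frac{\left(-30 + \left(-10\right)^{2}\right) - -56}{1} = \left(\left(-30 + 100\right) + 56\right) 1 = \left(70 + 56\right) 1 = 126 \cdot 1 = 126$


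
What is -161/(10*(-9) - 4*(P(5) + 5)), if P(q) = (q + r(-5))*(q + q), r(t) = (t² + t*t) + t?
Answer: 161/2110 ≈ 0.076303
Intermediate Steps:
r(t) = t + 2*t² (r(t) = (t² + t²) + t = 2*t² + t = t + 2*t²)
P(q) = 2*q*(45 + q) (P(q) = (q - 5*(1 + 2*(-5)))*(q + q) = (q - 5*(1 - 10))*(2*q) = (q - 5*(-9))*(2*q) = (q + 45)*(2*q) = (45 + q)*(2*q) = 2*q*(45 + q))
-161/(10*(-9) - 4*(P(5) + 5)) = -161/(10*(-9) - 4*(2*5*(45 + 5) + 5)) = -161/(-90 - 4*(2*5*50 + 5)) = -161/(-90 - 4*(500 + 5)) = -161/(-90 - 4*505) = -161/(-90 - 2020) = -161/(-2110) = -161*(-1/2110) = 161/2110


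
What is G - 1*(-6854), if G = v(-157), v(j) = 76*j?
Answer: -5078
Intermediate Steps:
G = -11932 (G = 76*(-157) = -11932)
G - 1*(-6854) = -11932 - 1*(-6854) = -11932 + 6854 = -5078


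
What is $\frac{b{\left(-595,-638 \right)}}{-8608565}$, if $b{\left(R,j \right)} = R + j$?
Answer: $\frac{1233}{8608565} \approx 0.00014323$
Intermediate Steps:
$\frac{b{\left(-595,-638 \right)}}{-8608565} = \frac{-595 - 638}{-8608565} = \left(-1233\right) \left(- \frac{1}{8608565}\right) = \frac{1233}{8608565}$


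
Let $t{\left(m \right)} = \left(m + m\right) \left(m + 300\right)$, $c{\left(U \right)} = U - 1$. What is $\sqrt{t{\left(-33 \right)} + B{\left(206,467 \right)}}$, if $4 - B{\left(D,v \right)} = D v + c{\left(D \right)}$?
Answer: $5 i \sqrt{4561} \approx 337.68 i$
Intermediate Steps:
$c{\left(U \right)} = -1 + U$
$B{\left(D,v \right)} = 5 - D - D v$ ($B{\left(D,v \right)} = 4 - \left(D v + \left(-1 + D\right)\right) = 4 - \left(-1 + D + D v\right) = 5 - D - D v$)
$t{\left(m \right)} = 2 m \left(300 + m\right)$
$\sqrt{t{\left(-33 \right)} + B{\left(206,467 \right)}} = \sqrt{2 \left(-33\right) \left(300 - 33\right) - \left(201 + 96202\right)} = \sqrt{2 \left(-33\right) 267 - 96403} = \sqrt{-17622 - 96403} = \sqrt{-114025} = 5 i \sqrt{4561}$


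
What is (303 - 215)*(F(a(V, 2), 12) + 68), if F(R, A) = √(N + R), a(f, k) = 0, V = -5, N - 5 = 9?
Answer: 5984 + 88*√14 ≈ 6313.3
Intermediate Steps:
N = 14 (N = 5 + 9 = 14)
F(R, A) = √(14 + R)
(303 - 215)*(F(a(V, 2), 12) + 68) = (303 - 215)*(√(14 + 0) + 68) = 88*(√14 + 68) = 88*(68 + √14) = 5984 + 88*√14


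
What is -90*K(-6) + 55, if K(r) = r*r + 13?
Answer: -4355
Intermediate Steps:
K(r) = 13 + r**2 (K(r) = r**2 + 13 = 13 + r**2)
-90*K(-6) + 55 = -90*(13 + (-6)**2) + 55 = -90*(13 + 36) + 55 = -90*49 + 55 = -4410 + 55 = -4355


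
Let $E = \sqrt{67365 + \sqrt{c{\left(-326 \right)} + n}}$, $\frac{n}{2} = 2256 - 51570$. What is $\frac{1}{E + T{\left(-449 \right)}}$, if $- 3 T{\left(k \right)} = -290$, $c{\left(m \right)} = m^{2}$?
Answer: $\frac{1}{\frac{290}{3} + \sqrt{67365 + 4 \sqrt{478}}} \approx 0.002806$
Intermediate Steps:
$T{\left(k \right)} = \frac{290}{3}$ ($T{\left(k \right)} = \left(- \frac{1}{3}\right) \left(-290\right) = \frac{290}{3}$)
$n = -98628$ ($n = 2 \left(2256 - 51570\right) = 2 \left(-49314\right) = -98628$)
$E = \sqrt{67365 + 4 \sqrt{478}}$ ($E = \sqrt{67365 + \sqrt{\left(-326\right)^{2} - 98628}} = \sqrt{67365 + \sqrt{106276 - 98628}} = \sqrt{67365 + \sqrt{7648}} = \sqrt{67365 + 4 \sqrt{478}} \approx 259.72$)
$\frac{1}{E + T{\left(-449 \right)}} = \frac{1}{\sqrt{67365 + 4 \sqrt{478}} + \frac{290}{3}} = \frac{1}{\frac{290}{3} + \sqrt{67365 + 4 \sqrt{478}}}$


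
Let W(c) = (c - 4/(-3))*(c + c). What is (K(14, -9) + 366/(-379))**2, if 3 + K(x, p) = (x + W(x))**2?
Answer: 449435587478582329/11634921 ≈ 3.8628e+10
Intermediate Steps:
W(c) = 2*c*(4/3 + c) (W(c) = (c - 4*(-1/3))*(2*c) = (c + 4/3)*(2*c) = (4/3 + c)*(2*c) = 2*c*(4/3 + c))
K(x, p) = -3 + (x + 2*x*(4 + 3*x)/3)**2
(K(14, -9) + 366/(-379))**2 = ((-3 + (1/9)*14**2*(11 + 6*14)**2) + 366/(-379))**2 = ((-3 + (1/9)*196*(11 + 84)**2) + 366*(-1/379))**2 = ((-3 + (1/9)*196*95**2) - 366/379)**2 = ((-3 + (1/9)*196*9025) - 366/379)**2 = ((-3 + 1768900/9) - 366/379)**2 = (1768873/9 - 366/379)**2 = (670399573/3411)**2 = 449435587478582329/11634921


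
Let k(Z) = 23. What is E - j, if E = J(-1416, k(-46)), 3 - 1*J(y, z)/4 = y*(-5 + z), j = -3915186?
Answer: 4017150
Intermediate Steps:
J(y, z) = 12 - 4*y*(-5 + z)
E = 101964 (E = 12 + 20*(-1416) - 4*(-1416)*23 = 12 - 28320 + 130272 = 101964)
E - j = 101964 - 1*(-3915186) = 101964 + 3915186 = 4017150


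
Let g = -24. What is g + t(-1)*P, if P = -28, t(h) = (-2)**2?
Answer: -136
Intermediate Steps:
t(h) = 4
g + t(-1)*P = -24 + 4*(-28) = -24 - 112 = -136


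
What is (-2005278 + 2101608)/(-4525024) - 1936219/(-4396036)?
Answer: 1042245912047/2486521050608 ≈ 0.41916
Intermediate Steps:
(-2005278 + 2101608)/(-4525024) - 1936219/(-4396036) = 96330*(-1/4525024) - 1936219*(-1/4396036) = -48165/2262512 + 1936219/4396036 = 1042245912047/2486521050608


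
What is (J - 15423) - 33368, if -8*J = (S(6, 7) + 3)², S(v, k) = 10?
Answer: -390497/8 ≈ -48812.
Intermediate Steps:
J = -169/8 (J = -(10 + 3)²/8 = -⅛*13² = -⅛*169 = -169/8 ≈ -21.125)
(J - 15423) - 33368 = (-169/8 - 15423) - 33368 = -123553/8 - 33368 = -390497/8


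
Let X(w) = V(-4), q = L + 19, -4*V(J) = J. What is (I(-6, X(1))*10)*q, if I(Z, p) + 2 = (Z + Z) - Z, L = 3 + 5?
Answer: -2160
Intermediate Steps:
L = 8
V(J) = -J/4
q = 27 (q = 8 + 19 = 27)
X(w) = 1 (X(w) = -1/4*(-4) = 1)
I(Z, p) = -2 + Z (I(Z, p) = -2 + ((Z + Z) - Z) = -2 + (2*Z - Z) = -2 + Z)
(I(-6, X(1))*10)*q = ((-2 - 6)*10)*27 = -8*10*27 = -80*27 = -2160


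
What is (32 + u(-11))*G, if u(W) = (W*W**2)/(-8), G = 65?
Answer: 103155/8 ≈ 12894.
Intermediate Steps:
u(W) = -W**3/8 (u(W) = W**3*(-1/8) = -W**3/8)
(32 + u(-11))*G = (32 - 1/8*(-11)**3)*65 = (32 - 1/8*(-1331))*65 = (32 + 1331/8)*65 = (1587/8)*65 = 103155/8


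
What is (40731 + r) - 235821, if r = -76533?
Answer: -271623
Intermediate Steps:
(40731 + r) - 235821 = (40731 - 76533) - 235821 = -35802 - 235821 = -271623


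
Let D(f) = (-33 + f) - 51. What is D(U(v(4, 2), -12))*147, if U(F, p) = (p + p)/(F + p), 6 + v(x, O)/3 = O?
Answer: -12201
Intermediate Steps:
v(x, O) = -18 + 3*O
U(F, p) = 2*p/(F + p) (U(F, p) = (2*p)/(F + p) = 2*p/(F + p))
D(f) = -84 + f
D(U(v(4, 2), -12))*147 = (-84 + 2*(-12)/((-18 + 3*2) - 12))*147 = (-84 + 2*(-12)/((-18 + 6) - 12))*147 = (-84 + 2*(-12)/(-12 - 12))*147 = (-84 + 2*(-12)/(-24))*147 = (-84 + 2*(-12)*(-1/24))*147 = (-84 + 1)*147 = -83*147 = -12201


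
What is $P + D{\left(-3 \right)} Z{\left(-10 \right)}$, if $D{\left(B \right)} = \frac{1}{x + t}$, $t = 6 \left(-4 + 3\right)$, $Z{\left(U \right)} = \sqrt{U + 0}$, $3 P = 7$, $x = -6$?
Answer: $\frac{7}{3} - \frac{i \sqrt{10}}{12} \approx 2.3333 - 0.26352 i$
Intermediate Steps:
$P = \frac{7}{3}$ ($P = \frac{1}{3} \cdot 7 = \frac{7}{3} \approx 2.3333$)
$Z{\left(U \right)} = \sqrt{U}$
$t = -6$ ($t = 6 \left(-1\right) = -6$)
$D{\left(B \right)} = - \frac{1}{12}$ ($D{\left(B \right)} = \frac{1}{-6 - 6} = \frac{1}{-12} = - \frac{1}{12}$)
$P + D{\left(-3 \right)} Z{\left(-10 \right)} = \frac{7}{3} - \frac{\sqrt{-10}}{12} = \frac{7}{3} - \frac{i \sqrt{10}}{12}$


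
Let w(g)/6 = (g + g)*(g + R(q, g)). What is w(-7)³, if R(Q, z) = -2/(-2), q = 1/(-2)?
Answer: 128024064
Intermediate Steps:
q = -½ ≈ -0.50000
R(Q, z) = 1 (R(Q, z) = -2*(-½) = 1)
w(g) = 12*g*(1 + g) (w(g) = 6*((g + g)*(g + 1)) = 6*((2*g)*(1 + g)) = 6*(2*g*(1 + g)) = 12*g*(1 + g))
w(-7)³ = (12*(-7)*(1 - 7))³ = (12*(-7)*(-6))³ = 504³ = 128024064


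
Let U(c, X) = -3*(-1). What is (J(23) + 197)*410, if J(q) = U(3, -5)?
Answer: 82000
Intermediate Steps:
U(c, X) = 3
J(q) = 3
(J(23) + 197)*410 = (3 + 197)*410 = 200*410 = 82000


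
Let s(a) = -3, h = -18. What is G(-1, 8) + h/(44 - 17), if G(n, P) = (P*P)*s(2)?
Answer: -578/3 ≈ -192.67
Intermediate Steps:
G(n, P) = -3*P² (G(n, P) = (P*P)*(-3) = P²*(-3) = -3*P²)
G(-1, 8) + h/(44 - 17) = -3*8² - 18/(44 - 17) = -3*64 - 18/27 = -192 + (1/27)*(-18) = -192 - ⅔ = -578/3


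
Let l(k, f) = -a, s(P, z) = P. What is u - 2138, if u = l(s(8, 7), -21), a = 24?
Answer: -2162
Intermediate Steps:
l(k, f) = -24 (l(k, f) = -1*24 = -24)
u = -24
u - 2138 = -24 - 2138 = -2162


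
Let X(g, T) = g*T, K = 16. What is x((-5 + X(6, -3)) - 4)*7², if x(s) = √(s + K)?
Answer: 49*I*√11 ≈ 162.51*I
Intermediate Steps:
X(g, T) = T*g
x(s) = √(16 + s) (x(s) = √(s + 16) = √(16 + s))
x((-5 + X(6, -3)) - 4)*7² = √(16 + ((-5 - 3*6) - 4))*7² = √(16 + ((-5 - 18) - 4))*49 = √(16 + (-23 - 4))*49 = √(16 - 27)*49 = √(-11)*49 = (I*√11)*49 = 49*I*√11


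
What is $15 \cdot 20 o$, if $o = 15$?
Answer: $4500$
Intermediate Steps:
$15 \cdot 20 o = 15 \cdot 20 \cdot 15 = 300 \cdot 15 = 4500$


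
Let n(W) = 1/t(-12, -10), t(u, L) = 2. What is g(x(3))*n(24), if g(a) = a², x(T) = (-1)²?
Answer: ½ ≈ 0.50000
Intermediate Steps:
x(T) = 1
n(W) = ½ (n(W) = 1/2 = ½)
g(x(3))*n(24) = 1²*(½) = 1*(½) = ½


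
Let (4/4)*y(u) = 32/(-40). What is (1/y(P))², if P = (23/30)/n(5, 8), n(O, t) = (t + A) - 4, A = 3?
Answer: 25/16 ≈ 1.5625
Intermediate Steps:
n(O, t) = -1 + t (n(O, t) = (t + 3) - 4 = (3 + t) - 4 = -1 + t)
P = 23/210 (P = (23/30)/(-1 + 8) = (23*(1/30))/7 = (23/30)*(⅐) = 23/210 ≈ 0.10952)
y(u) = -⅘ (y(u) = 32/(-40) = 32*(-1/40) = -⅘)
(1/y(P))² = (1/(-⅘))² = (-5/4)² = 25/16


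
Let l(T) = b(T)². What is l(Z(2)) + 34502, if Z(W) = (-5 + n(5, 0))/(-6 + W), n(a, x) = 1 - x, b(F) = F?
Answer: 34503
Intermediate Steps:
Z(W) = -4/(-6 + W) (Z(W) = (-5 + (1 - 1*0))/(-6 + W) = (-5 + (1 + 0))/(-6 + W) = (-5 + 1)/(-6 + W) = -4/(-6 + W))
l(T) = T²
l(Z(2)) + 34502 = (-4/(-6 + 2))² + 34502 = (-4/(-4))² + 34502 = (-4*(-¼))² + 34502 = 1² + 34502 = 1 + 34502 = 34503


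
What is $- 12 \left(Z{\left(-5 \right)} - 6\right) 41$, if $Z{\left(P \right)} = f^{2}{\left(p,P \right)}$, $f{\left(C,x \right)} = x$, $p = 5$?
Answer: $-9348$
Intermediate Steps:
$Z{\left(P \right)} = P^{2}$
$- 12 \left(Z{\left(-5 \right)} - 6\right) 41 = - 12 \left(\left(-5\right)^{2} - 6\right) 41 = - 12 \left(25 - 6\right) 41 = - 12 \cdot 19 \cdot 41 = - 228 \cdot 41 = \left(-1\right) 9348 = -9348$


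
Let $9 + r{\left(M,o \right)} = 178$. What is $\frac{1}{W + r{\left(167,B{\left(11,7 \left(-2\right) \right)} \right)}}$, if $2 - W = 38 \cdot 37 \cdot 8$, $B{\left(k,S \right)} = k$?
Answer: $- \frac{1}{11077} \approx -9.0277 \cdot 10^{-5}$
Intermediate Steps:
$r{\left(M,o \right)} = 169$ ($r{\left(M,o \right)} = -9 + 178 = 169$)
$W = -11246$ ($W = 2 - 38 \cdot 37 \cdot 8 = 2 - 1406 \cdot 8 = 2 - 11248 = -11246$)
$\frac{1}{W + r{\left(167,B{\left(11,7 \left(-2\right) \right)} \right)}} = \frac{1}{-11246 + 169} = \frac{1}{-11077} = - \frac{1}{11077}$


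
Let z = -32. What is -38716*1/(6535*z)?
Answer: 9679/52280 ≈ 0.18514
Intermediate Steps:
-38716*1/(6535*z) = -38716/(6535*(-32)) = -38716/(-209120) = -38716*(-1/209120) = 9679/52280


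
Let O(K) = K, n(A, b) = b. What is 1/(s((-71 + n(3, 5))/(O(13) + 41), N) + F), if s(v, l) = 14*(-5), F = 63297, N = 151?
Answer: 1/63227 ≈ 1.5816e-5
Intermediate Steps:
s(v, l) = -70
1/(s((-71 + n(3, 5))/(O(13) + 41), N) + F) = 1/(-70 + 63297) = 1/63227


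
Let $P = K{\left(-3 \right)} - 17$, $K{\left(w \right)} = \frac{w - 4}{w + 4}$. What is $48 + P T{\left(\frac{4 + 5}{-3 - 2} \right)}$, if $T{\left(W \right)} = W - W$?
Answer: $48$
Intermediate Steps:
$K{\left(w \right)} = \frac{-4 + w}{4 + w}$
$T{\left(W \right)} = 0$
$P = -24$ ($P = \frac{-4 - 3}{4 - 3} - 17 = 1^{-1} \left(-7\right) - 17 = 1 \left(-7\right) - 17 = -7 - 17 = -24$)
$48 + P T{\left(\frac{4 + 5}{-3 - 2} \right)} = 48 - 0 = 48 + 0 = 48$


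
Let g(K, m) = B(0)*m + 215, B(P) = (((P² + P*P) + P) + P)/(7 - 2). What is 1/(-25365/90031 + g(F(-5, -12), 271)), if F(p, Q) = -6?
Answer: 90031/19331300 ≈ 0.0046573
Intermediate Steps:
B(P) = 2*P/5 + 2*P²/5 (B(P) = (((P² + P²) + P) + P)/5 = ((2*P² + P) + P)*(⅕) = ((P + 2*P²) + P)*(⅕) = (2*P + 2*P²)*(⅕) = 2*P/5 + 2*P²/5)
g(K, m) = 215 (g(K, m) = ((⅖)*0*(1 + 0))*m + 215 = ((⅖)*0*1)*m + 215 = 0*m + 215 = 0 + 215 = 215)
1/(-25365/90031 + g(F(-5, -12), 271)) = 1/(-25365/90031 + 215) = 1/(19331300/90031) = 90031/19331300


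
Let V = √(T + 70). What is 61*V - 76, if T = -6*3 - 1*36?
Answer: 168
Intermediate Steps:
T = -54 (T = -18 - 36 = -54)
V = 4 (V = √(-54 + 70) = √16 = 4)
61*V - 76 = 61*4 - 76 = 244 - 76 = 168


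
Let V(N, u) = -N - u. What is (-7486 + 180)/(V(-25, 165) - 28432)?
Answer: 3653/14286 ≈ 0.25570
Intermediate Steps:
(-7486 + 180)/(V(-25, 165) - 28432) = (-7486 + 180)/((-1*(-25) - 1*165) - 28432) = -7306/((25 - 165) - 28432) = -7306/(-140 - 28432) = -7306/(-28572) = -7306*(-1/28572) = 3653/14286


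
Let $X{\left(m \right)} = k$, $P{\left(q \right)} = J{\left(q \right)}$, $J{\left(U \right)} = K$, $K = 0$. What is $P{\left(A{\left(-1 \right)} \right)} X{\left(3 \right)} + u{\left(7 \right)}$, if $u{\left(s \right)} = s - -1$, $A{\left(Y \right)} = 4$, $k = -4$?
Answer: $8$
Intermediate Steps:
$J{\left(U \right)} = 0$
$P{\left(q \right)} = 0$
$X{\left(m \right)} = -4$
$u{\left(s \right)} = 1 + s$ ($u{\left(s \right)} = s + 1 = 1 + s$)
$P{\left(A{\left(-1 \right)} \right)} X{\left(3 \right)} + u{\left(7 \right)} = 0 \left(-4\right) + \left(1 + 7\right) = 0 + 8 = 8$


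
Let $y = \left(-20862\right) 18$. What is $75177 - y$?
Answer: $450693$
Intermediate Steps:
$y = -375516$
$75177 - y = 75177 - -375516 = 75177 + 375516 = 450693$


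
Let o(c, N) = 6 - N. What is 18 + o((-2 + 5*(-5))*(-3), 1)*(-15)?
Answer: -57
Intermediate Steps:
18 + o((-2 + 5*(-5))*(-3), 1)*(-15) = 18 + (6 - 1*1)*(-15) = 18 + (6 - 1)*(-15) = 18 + 5*(-15) = 18 - 75 = -57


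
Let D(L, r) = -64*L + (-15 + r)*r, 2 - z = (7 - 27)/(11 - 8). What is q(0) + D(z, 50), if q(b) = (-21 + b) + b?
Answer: 3523/3 ≈ 1174.3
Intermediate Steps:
z = 26/3 (z = 2 - (7 - 27)/(11 - 8) = 2 - (-20)/3 = 2 - 1*(-20/3) = 2 + 20/3 = 26/3 ≈ 8.6667)
D(L, r) = -64*L + r*(-15 + r)
q(b) = -21 + 2*b
q(0) + D(z, 50) = (-21 + 2*0) + (50² - 64*26/3 - 15*50) = (-21 + 0) + (2500 - 1664/3 - 750) = -21 + 3586/3 = 3523/3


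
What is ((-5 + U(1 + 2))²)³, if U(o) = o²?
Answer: 4096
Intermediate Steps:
((-5 + U(1 + 2))²)³ = ((-5 + (1 + 2)²)²)³ = ((-5 + 3²)²)³ = ((-5 + 9)²)³ = (4²)³ = 16³ = 4096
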